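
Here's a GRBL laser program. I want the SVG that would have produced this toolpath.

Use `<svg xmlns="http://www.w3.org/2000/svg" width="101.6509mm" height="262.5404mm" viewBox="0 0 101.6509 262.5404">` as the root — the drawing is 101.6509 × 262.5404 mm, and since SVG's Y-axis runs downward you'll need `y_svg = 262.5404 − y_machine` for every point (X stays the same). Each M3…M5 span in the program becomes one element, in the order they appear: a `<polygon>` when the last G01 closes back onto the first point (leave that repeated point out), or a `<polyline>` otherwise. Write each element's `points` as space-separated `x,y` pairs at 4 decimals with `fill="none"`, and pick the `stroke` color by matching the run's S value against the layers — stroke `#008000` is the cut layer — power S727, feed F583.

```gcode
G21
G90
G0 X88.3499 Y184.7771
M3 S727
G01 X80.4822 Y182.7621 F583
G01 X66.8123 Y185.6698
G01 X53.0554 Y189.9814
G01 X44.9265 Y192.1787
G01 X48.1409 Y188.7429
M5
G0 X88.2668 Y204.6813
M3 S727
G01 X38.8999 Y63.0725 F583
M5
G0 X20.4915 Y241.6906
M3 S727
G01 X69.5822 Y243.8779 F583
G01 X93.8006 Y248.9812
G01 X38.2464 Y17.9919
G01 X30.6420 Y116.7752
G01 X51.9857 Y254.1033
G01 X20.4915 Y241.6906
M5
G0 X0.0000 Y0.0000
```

<svg xmlns="http://www.w3.org/2000/svg" width="101.6509mm" height="262.5404mm" viewBox="0 0 101.6509 262.5404">
  <polyline points="88.3499,77.7633 80.4822,79.7783 66.8123,76.8706 53.0554,72.5590 44.9265,70.3617 48.1409,73.7975" fill="none" stroke="#008000"/>
  <polyline points="88.2668,57.8591 38.8999,199.4679" fill="none" stroke="#008000"/>
  <polygon points="20.4915,20.8498 69.5822,18.6625 93.8006,13.5592 38.2464,244.5485 30.6420,145.7652 51.9857,8.4371" fill="none" stroke="#008000"/>
</svg>

y_svg = 262.5404 − y_m. Every run uses S727, so all elements get stroke `#008000` (cut).

[1] open run; points: 88.3499,77.7633 80.4822,79.7783 66.8123,76.8706 53.0554,72.5590 44.9265,70.3617 48.1409,73.7975

[2] open run; points: 88.2668,57.8591 38.8999,199.4679

[3] closed run; points: 20.4915,20.8498 69.5822,18.6625 93.8006,13.5592 38.2464,244.5485 30.6420,145.7652 51.9857,8.4371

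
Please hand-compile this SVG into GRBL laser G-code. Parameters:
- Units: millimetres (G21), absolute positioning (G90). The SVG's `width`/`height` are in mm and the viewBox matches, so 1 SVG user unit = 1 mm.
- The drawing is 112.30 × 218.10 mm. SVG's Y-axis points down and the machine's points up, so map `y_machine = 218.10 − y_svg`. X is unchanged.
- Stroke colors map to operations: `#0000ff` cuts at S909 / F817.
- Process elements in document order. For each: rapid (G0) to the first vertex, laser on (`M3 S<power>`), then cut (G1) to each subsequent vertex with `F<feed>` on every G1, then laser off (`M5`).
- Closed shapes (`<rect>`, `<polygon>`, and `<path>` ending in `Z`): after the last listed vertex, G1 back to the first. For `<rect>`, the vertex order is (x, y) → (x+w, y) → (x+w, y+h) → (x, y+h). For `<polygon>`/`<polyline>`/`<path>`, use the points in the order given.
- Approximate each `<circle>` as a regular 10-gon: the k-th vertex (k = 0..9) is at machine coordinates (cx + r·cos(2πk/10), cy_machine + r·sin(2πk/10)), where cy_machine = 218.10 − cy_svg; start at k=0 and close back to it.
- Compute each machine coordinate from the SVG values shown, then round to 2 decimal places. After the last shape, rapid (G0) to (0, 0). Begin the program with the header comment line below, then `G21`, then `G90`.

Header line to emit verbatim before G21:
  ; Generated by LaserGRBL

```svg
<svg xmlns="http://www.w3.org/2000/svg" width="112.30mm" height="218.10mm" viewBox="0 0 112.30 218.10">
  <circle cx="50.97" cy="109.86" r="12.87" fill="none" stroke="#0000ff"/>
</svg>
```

; Generated by LaserGRBL
G21
G90
G0 X63.84 Y108.24
M3 S909
G1 X61.38 Y115.80 F817
G1 X54.95 Y120.48 F817
G1 X46.99 Y120.48 F817
G1 X40.56 Y115.80 F817
G1 X38.10 Y108.24 F817
G1 X40.56 Y100.68 F817
G1 X46.99 Y96.00 F817
G1 X54.95 Y96.00 F817
G1 X61.38 Y100.68 F817
G1 X63.84 Y108.24 F817
M5
G0 X0.00 Y0.00

1 u = 1 mm; y_m = 218.10 − y.

[1] `<circle>` circle, #0000ff→cut S909 F817: (63.84,108.24) → (61.38,115.80) → (54.95,120.48) → (46.99,120.48) → (40.56,115.80) → (38.10,108.24) → (40.56,100.68) → (46.99,96.00) → (54.95,96.00) → (61.38,100.68) → (63.84,108.24) (closed)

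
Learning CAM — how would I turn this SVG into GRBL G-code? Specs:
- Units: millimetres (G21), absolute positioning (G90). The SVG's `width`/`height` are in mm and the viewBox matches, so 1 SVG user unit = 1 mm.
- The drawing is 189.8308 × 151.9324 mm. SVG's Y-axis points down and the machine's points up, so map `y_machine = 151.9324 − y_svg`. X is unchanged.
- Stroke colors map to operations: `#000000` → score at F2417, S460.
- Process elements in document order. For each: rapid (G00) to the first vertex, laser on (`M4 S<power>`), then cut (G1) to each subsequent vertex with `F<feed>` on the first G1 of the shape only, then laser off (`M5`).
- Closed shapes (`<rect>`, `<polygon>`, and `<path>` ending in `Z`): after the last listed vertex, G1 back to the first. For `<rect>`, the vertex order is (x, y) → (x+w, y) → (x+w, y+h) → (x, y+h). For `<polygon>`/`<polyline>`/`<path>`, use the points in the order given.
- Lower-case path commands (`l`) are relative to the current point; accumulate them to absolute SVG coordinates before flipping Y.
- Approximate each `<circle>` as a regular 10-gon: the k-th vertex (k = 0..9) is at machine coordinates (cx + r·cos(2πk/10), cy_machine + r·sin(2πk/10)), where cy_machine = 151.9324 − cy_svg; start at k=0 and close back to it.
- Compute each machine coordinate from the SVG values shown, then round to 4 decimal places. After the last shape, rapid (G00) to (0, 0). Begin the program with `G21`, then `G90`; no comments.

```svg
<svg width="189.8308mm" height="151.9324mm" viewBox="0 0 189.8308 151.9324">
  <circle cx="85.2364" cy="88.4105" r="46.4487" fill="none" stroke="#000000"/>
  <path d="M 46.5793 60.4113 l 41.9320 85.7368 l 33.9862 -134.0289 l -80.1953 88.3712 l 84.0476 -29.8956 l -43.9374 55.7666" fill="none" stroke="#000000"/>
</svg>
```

1 u = 1 mm; y_m = 151.9324 − y.

[1] `<circle>` circle, #000000→score S460 F2417: (131.6851,63.5219) → (122.8142,90.8238) → (99.5898,107.6972) → (70.8830,107.6972) → (47.6586,90.8238) → (38.7877,63.5219) → (47.6586,36.2200) → (70.8830,19.3466) → (99.5898,19.3466) → (122.8142,36.2200) → (131.6851,63.5219) (closed)

[2] `<path>` open polyline, #000000→score S460 F2417: (46.5793,91.5211) → (88.5113,5.7843) → (122.4975,139.8132) → (42.3022,51.4420) → (126.3498,81.3376) → (82.4124,25.5710)

G21
G90
G00 X131.6851 Y63.5219
M4 S460
G1 X122.8142 Y90.8238 F2417
G1 X99.5898 Y107.6972
G1 X70.8830 Y107.6972
G1 X47.6586 Y90.8238
G1 X38.7877 Y63.5219
G1 X47.6586 Y36.2200
G1 X70.8830 Y19.3466
G1 X99.5898 Y19.3466
G1 X122.8142 Y36.2200
G1 X131.6851 Y63.5219
M5
G00 X46.5793 Y91.5211
M4 S460
G1 X88.5113 Y5.7843 F2417
G1 X122.4975 Y139.8132
G1 X42.3022 Y51.4420
G1 X126.3498 Y81.3376
G1 X82.4124 Y25.5710
M5
G00 X0.0000 Y0.0000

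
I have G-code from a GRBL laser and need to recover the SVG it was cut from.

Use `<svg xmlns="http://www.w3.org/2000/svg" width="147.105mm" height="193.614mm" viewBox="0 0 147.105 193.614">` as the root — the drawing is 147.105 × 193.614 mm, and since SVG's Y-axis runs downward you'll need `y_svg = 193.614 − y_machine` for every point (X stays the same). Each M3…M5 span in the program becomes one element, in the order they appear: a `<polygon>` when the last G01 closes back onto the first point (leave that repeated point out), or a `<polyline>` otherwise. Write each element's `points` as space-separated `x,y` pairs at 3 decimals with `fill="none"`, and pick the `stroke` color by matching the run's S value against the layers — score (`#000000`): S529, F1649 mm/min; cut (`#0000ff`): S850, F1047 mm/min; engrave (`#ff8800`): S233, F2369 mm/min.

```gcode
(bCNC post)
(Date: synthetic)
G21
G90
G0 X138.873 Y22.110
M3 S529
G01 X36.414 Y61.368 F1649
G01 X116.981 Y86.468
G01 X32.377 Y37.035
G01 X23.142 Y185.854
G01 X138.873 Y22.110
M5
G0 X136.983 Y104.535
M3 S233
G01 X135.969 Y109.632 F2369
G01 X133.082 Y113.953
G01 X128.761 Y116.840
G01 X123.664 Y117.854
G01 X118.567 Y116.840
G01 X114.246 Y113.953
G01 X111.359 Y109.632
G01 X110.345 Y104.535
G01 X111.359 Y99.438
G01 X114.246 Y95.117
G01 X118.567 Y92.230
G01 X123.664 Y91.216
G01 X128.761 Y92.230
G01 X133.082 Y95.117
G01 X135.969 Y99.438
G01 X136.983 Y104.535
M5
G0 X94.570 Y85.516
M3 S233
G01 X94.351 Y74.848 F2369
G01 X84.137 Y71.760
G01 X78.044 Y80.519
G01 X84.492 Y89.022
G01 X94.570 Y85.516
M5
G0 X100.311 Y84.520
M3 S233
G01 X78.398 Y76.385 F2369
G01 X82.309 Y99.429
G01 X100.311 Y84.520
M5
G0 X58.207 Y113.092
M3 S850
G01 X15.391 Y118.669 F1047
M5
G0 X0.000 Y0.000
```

<svg xmlns="http://www.w3.org/2000/svg" width="147.105mm" height="193.614mm" viewBox="0 0 147.105 193.614">
  <polygon points="138.873,171.504 36.414,132.246 116.981,107.146 32.377,156.579 23.142,7.760" fill="none" stroke="#000000"/>
  <polygon points="136.983,89.079 135.969,83.982 133.082,79.661 128.761,76.774 123.664,75.760 118.567,76.774 114.246,79.661 111.359,83.982 110.345,89.079 111.359,94.176 114.246,98.497 118.567,101.384 123.664,102.398 128.761,101.384 133.082,98.497 135.969,94.176" fill="none" stroke="#ff8800"/>
  <polygon points="94.570,108.098 94.351,118.766 84.137,121.854 78.044,113.095 84.492,104.592" fill="none" stroke="#ff8800"/>
  <polygon points="100.311,109.094 78.398,117.229 82.309,94.185" fill="none" stroke="#ff8800"/>
  <polyline points="58.207,80.522 15.391,74.945" fill="none" stroke="#0000ff"/>
</svg>

Each laser-on run becomes one SVG element. Flip Y back into SVG space with y_svg = 193.614 − y_machine.

Run 1: power S529 maps to stroke `#000000` (score). The run returns to its start, so emit a `<polygon>` with points (Y-flipped): 138.873,171.504 36.414,132.246 116.981,107.146 32.377,156.579 23.142,7.760.

Run 2: the run's S233 means `#ff8800` (engrave). The run returns to its start, so emit a `<polygon>` with points (Y-flipped): 136.983,89.079 135.969,83.982 133.082,79.661 128.761,76.774 123.664,75.760 118.567,76.774 114.246,79.661 111.359,83.982 110.345,89.079 111.359,94.176 114.246,98.497 118.567,101.384 123.664,102.398 128.761,101.384 133.082,98.497 135.969,94.176.

Run 3: power S233 maps to stroke `#ff8800` (engrave). The run returns to its start, so emit a `<polygon>` with points (Y-flipped): 94.570,108.098 94.351,118.766 84.137,121.854 78.044,113.095 84.492,104.592.

Run 4: the run's S233 means `#ff8800` (engrave). The run returns to its start, so emit a `<polygon>` with points (Y-flipped): 100.311,109.094 78.398,117.229 82.309,94.185.

Run 5: the run's S850 means `#0000ff` (cut). The run is open, so emit a `<polyline>` with points (Y-flipped): 58.207,80.522 15.391,74.945.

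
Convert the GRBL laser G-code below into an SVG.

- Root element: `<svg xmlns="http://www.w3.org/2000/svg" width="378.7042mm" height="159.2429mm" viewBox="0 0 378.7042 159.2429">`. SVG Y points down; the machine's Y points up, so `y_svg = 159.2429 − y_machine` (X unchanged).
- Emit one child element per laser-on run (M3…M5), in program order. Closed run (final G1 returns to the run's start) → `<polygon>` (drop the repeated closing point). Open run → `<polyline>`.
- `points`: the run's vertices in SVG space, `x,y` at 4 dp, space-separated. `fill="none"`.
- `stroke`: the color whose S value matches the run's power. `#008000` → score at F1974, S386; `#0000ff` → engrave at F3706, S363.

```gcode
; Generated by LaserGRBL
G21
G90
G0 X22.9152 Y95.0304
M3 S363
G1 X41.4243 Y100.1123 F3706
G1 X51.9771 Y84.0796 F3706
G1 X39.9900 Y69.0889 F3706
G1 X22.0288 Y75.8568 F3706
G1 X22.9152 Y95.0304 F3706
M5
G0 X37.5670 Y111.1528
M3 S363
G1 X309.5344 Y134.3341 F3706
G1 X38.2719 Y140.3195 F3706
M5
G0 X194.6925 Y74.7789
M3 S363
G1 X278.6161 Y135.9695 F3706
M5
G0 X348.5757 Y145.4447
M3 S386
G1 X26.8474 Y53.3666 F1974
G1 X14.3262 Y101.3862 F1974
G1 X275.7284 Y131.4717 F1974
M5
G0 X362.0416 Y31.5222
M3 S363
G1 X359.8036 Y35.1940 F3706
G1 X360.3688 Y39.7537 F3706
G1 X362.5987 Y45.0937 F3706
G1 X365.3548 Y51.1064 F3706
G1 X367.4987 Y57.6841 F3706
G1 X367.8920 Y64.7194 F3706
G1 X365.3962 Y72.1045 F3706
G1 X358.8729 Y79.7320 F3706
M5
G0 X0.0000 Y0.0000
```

<svg xmlns="http://www.w3.org/2000/svg" width="378.7042mm" height="159.2429mm" viewBox="0 0 378.7042 159.2429">
  <polygon points="22.9152,64.2125 41.4243,59.1306 51.9771,75.1633 39.9900,90.1540 22.0288,83.3861" fill="none" stroke="#0000ff"/>
  <polyline points="37.5670,48.0901 309.5344,24.9088 38.2719,18.9234" fill="none" stroke="#0000ff"/>
  <polyline points="194.6925,84.4640 278.6161,23.2734" fill="none" stroke="#0000ff"/>
  <polyline points="348.5757,13.7982 26.8474,105.8763 14.3262,57.8567 275.7284,27.7712" fill="none" stroke="#008000"/>
  <polyline points="362.0416,127.7207 359.8036,124.0489 360.3688,119.4892 362.5987,114.1492 365.3548,108.1365 367.4987,101.5588 367.8920,94.5235 365.3962,87.1384 358.8729,79.5109" fill="none" stroke="#0000ff"/>
</svg>

y_svg = 159.2429 − y_m.

[1] S363→`#0000ff` (engrave); closed run; points: 22.9152,64.2125 41.4243,59.1306 51.9771,75.1633 39.9900,90.1540 22.0288,83.3861

[2] S363→`#0000ff` (engrave); open run; points: 37.5670,48.0901 309.5344,24.9088 38.2719,18.9234

[3] S363→`#0000ff` (engrave); open run; points: 194.6925,84.4640 278.6161,23.2734

[4] S386→`#008000` (score); open run; points: 348.5757,13.7982 26.8474,105.8763 14.3262,57.8567 275.7284,27.7712

[5] S363→`#0000ff` (engrave); open run; points: 362.0416,127.7207 359.8036,124.0489 360.3688,119.4892 362.5987,114.1492 365.3548,108.1365 367.4987,101.5588 367.8920,94.5235 365.3962,87.1384 358.8729,79.5109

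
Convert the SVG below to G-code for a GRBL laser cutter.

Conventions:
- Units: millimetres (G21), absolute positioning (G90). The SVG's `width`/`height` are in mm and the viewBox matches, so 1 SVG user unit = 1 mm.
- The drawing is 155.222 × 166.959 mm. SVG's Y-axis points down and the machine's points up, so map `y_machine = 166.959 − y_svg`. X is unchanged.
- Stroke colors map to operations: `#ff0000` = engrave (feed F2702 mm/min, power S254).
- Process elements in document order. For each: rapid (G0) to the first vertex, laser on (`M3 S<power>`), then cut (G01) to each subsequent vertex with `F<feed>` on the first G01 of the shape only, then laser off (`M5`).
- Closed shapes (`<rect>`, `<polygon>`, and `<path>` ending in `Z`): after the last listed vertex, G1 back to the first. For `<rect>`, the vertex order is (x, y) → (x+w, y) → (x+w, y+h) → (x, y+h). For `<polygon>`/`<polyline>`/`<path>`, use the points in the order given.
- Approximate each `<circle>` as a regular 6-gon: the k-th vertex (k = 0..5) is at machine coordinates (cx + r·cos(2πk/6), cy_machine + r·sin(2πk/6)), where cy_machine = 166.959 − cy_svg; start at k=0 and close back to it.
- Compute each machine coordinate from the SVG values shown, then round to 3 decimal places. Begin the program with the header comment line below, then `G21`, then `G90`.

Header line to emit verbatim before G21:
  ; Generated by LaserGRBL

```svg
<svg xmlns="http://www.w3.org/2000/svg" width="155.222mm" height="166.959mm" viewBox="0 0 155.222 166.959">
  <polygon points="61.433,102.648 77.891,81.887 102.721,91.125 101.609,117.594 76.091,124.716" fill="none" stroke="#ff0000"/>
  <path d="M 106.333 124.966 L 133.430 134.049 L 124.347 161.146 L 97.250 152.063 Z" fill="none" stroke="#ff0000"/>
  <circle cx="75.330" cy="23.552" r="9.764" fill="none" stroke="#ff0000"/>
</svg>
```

; Generated by LaserGRBL
G21
G90
G0 X61.433 Y64.311
M3 S254
G01 X77.891 Y85.072 F2702
G01 X102.721 Y75.834
G01 X101.609 Y49.365
G01 X76.091 Y42.243
G01 X61.433 Y64.311
M5
G0 X106.333 Y41.993
M3 S254
G01 X133.430 Y32.910 F2702
G01 X124.347 Y5.813
G01 X97.250 Y14.896
G01 X106.333 Y41.993
M5
G0 X85.094 Y143.407
M3 S254
G01 X80.212 Y151.863 F2702
G01 X70.448 Y151.863
G01 X65.566 Y143.407
G01 X70.448 Y134.951
G01 X80.212 Y134.951
G01 X85.094 Y143.407
M5

Since the viewBox matches the mm dimensions, user units are millimetres directly. The only transform is the Y-flip y_m = 166.959 − y_svg.

Shape 1 is a regular polygon drawn with `<polygon>`. Its stroke #ff0000 means engrave at S254, F2702. After flipping Y the toolpath is (61.433,64.311) → (77.891,85.072) → (102.721,75.834) → (101.609,49.365) → (76.091,42.243) → (61.433,64.311), returning to the start.

Shape 2 is a regular polygon drawn with `<path>`. Its stroke #ff0000 means engrave at S254, F2702. After flipping Y the toolpath is (106.333,41.993) → (133.430,32.910) → (124.347,5.813) → (97.250,14.896) → (106.333,41.993), returning to the start.

Shape 3 is a circle drawn with `<circle>`. Its stroke #ff0000 means engrave at S254, F2702. After flipping Y the toolpath is (85.094,143.407) → (80.212,151.863) → (70.448,151.863) → (65.566,143.407) → (70.448,134.951) → (80.212,134.951) → (85.094,143.407), returning to the start.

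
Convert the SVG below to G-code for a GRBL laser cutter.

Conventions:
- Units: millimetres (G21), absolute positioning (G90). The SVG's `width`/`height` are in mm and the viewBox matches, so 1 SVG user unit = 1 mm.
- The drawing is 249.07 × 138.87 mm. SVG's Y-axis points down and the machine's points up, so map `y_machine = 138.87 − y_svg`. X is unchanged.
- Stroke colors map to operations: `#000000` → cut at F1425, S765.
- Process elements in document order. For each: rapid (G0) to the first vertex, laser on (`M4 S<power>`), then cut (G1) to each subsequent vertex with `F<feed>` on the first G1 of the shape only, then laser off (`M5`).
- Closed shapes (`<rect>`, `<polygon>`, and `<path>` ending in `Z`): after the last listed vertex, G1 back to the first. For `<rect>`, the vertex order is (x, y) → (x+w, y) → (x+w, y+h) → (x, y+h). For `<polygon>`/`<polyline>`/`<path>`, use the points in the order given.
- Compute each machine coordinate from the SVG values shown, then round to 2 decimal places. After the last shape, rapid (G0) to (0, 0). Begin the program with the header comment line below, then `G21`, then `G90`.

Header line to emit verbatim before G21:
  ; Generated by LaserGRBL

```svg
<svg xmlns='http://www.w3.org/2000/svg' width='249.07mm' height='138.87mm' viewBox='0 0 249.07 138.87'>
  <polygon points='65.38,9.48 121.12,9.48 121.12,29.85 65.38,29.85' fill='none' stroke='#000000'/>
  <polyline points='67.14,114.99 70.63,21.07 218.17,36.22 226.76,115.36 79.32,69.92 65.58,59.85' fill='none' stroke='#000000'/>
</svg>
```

; Generated by LaserGRBL
G21
G90
G0 X65.38 Y129.39
M4 S765
G1 X121.12 Y129.39 F1425
G1 X121.12 Y109.02
G1 X65.38 Y109.02
G1 X65.38 Y129.39
M5
G0 X67.14 Y23.88
M4 S765
G1 X70.63 Y117.80 F1425
G1 X218.17 Y102.65
G1 X226.76 Y23.51
G1 X79.32 Y68.95
G1 X65.58 Y79.02
M5
G0 X0.00 Y0.00

Since the viewBox matches the mm dimensions, user units are millimetres directly. The only transform is the Y-flip y_m = 138.87 − y_svg.

Shape 1 is a rectangle drawn with `<polygon>`. Its stroke #000000 means cut at S765, F1425. After flipping Y the toolpath is (65.38,129.39) → (121.12,129.39) → (121.12,109.02) → (65.38,109.02) → (65.38,129.39), returning to the start.

Shape 2 is a open polyline drawn with `<polyline>`. Its stroke #000000 means cut at S765, F1425. After flipping Y the toolpath is (67.14,23.88) → (70.63,117.80) → (218.17,102.65) → (226.76,23.51) → (79.32,68.95) → (65.58,79.02).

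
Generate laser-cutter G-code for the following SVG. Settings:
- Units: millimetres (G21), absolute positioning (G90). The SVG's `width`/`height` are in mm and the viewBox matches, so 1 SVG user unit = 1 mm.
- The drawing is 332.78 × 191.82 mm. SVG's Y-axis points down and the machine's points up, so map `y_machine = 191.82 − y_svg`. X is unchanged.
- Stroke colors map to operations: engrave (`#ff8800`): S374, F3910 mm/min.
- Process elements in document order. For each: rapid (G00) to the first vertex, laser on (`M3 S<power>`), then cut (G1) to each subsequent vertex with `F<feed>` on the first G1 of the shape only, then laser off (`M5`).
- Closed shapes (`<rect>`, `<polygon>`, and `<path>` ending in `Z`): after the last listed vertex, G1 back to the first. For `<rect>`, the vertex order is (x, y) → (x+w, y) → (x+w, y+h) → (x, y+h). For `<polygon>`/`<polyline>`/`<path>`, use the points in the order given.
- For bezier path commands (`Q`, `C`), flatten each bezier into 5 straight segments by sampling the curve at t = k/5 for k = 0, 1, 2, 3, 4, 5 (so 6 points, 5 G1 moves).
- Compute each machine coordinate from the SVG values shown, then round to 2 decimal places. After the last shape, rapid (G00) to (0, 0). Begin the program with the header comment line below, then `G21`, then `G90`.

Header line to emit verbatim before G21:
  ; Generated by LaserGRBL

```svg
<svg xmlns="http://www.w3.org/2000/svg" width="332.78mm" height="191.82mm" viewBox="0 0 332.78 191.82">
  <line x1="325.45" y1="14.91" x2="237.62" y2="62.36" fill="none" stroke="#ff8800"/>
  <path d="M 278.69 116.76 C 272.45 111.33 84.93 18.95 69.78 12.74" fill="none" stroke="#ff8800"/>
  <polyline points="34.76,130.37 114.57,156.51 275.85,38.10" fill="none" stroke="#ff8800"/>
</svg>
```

; Generated by LaserGRBL
G21
G90
G00 X325.45 Y176.91
M3 S374
G1 X237.62 Y129.46 F3910
M5
G00 X278.69 Y75.06
M3 S374
G1 X256.02 Y87.37 F3910
G1 X206.82 Y112.23
G1 X148.06 Y141.35
G1 X96.73 Y166.40
G1 X69.78 Y179.08
M5
G00 X34.76 Y61.45
M3 S374
G1 X114.57 Y35.31 F3910
G1 X275.85 Y153.72
M5
G00 X0.00 Y0.00

viewBox `0 0 332.78 191.82` with mm width/height → 1 unit = 1 mm. Flip: y_m = 191.82 − y_svg.

**Shape 1** — `<line>` line segment, stroke `#ff8800` → engrave (S374, F3910). Machine vertices: (325.45,176.91) → (237.62,129.46). Open path.

**Shape 2** — `<path>` cubic bezier, stroke `#ff8800` → engrave (S374, F3910). Control points (SVG): P0=(278.69,116.76), P1=(272.45,111.33), P2=(84.93,18.95), P3=(69.78,12.74); sampled at t=k/5. Machine vertices: (278.69,75.06) → (256.02,87.37) → (206.82,112.23) → (148.06,141.35) → (96.73,166.40) → (69.78,179.08). Open path.

**Shape 3** — `<polyline>` open polyline, stroke `#ff8800` → engrave (S374, F3910). Machine vertices: (34.76,61.45) → (114.57,35.31) → (275.85,153.72). Open path.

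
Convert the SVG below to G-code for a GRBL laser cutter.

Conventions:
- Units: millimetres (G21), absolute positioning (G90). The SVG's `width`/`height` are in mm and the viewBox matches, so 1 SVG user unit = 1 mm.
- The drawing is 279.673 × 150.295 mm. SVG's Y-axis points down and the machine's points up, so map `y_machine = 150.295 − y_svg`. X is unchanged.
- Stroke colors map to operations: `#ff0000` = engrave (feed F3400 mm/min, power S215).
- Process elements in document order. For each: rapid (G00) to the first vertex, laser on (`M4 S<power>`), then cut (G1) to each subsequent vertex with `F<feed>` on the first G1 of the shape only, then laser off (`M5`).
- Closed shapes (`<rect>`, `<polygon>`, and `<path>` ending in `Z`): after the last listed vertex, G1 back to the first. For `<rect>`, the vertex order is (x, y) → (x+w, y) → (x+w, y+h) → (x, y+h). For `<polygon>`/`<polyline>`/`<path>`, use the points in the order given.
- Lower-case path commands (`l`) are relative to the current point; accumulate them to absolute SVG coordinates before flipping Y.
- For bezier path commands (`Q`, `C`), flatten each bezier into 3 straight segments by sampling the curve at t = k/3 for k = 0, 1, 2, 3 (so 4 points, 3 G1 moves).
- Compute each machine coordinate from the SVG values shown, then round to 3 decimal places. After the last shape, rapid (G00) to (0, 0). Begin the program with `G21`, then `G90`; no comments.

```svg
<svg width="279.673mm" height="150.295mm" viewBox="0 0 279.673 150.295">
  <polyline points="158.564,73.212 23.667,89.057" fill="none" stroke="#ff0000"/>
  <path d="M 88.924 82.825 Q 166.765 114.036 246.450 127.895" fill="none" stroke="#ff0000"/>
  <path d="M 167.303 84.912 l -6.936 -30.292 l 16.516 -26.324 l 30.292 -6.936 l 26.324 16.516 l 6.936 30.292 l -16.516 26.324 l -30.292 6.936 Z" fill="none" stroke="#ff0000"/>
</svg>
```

G21
G90
G00 X158.564 Y77.083
M4 S215
G1 X23.667 Y61.238 F3400
M5
G00 X88.924 Y67.470
M4 S215
G1 X141.023 Y48.591 F3400
G1 X193.532 Y33.567
G1 X246.450 Y22.400
M5
G00 X167.303 Y65.383
M4 S215
G1 X160.367 Y95.675 F3400
G1 X176.883 Y121.999
G1 X207.175 Y128.935
G1 X233.499 Y112.419
G1 X240.435 Y82.127
G1 X223.919 Y55.803
G1 X193.627 Y48.867
G1 X167.303 Y65.383
M5
G00 X0.000 Y0.000

1 u = 1 mm; y_m = 150.295 − y.

[1] `<polyline>` line segment, #ff0000→engrave S215 F3400: (158.564,77.083) → (23.667,61.238)

[2] `<path>` quadratic bezier, #ff0000→engrave S215 F3400: (88.924,67.470) → (141.023,48.591) → (193.532,33.567) → (246.450,22.400)

[3] `<path>` regular polygon, #ff0000→engrave S215 F3400: (167.303,65.383) → (160.367,95.675) → (176.883,121.999) → (207.175,128.935) → (233.499,112.419) → (240.435,82.127) → (223.919,55.803) → (193.627,48.867) → (167.303,65.383) (closed)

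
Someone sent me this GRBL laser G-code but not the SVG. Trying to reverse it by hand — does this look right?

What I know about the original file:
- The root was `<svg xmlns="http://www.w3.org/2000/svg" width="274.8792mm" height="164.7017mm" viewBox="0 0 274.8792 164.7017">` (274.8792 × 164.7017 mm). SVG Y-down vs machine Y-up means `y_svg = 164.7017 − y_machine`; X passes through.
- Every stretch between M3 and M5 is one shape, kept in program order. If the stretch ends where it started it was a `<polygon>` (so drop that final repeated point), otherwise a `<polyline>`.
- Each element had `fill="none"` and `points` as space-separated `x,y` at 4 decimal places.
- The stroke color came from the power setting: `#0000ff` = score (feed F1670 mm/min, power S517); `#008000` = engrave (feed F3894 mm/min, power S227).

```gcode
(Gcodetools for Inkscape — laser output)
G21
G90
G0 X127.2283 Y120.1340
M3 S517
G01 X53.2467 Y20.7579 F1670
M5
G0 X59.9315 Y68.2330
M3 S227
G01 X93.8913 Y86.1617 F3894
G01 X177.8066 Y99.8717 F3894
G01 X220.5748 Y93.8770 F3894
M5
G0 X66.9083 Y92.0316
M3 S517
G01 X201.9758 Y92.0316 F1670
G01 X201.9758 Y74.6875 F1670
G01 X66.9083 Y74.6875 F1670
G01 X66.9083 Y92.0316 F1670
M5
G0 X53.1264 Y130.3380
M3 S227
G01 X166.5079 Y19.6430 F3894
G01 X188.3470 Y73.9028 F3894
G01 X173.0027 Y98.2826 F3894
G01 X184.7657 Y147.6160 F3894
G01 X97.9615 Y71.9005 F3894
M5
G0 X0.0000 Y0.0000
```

y_svg = 164.7017 − y_m.

[1] S517→`#0000ff` (score); open run; points: 127.2283,44.5677 53.2467,143.9438

[2] S227→`#008000` (engrave); open run; points: 59.9315,96.4687 93.8913,78.5400 177.8066,64.8300 220.5748,70.8247

[3] S517→`#0000ff` (score); closed run; points: 66.9083,72.6701 201.9758,72.6701 201.9758,90.0142 66.9083,90.0142

[4] S227→`#008000` (engrave); open run; points: 53.1264,34.3637 166.5079,145.0587 188.3470,90.7989 173.0027,66.4191 184.7657,17.0857 97.9615,92.8012

<svg xmlns="http://www.w3.org/2000/svg" width="274.8792mm" height="164.7017mm" viewBox="0 0 274.8792 164.7017">
  <polyline points="127.2283,44.5677 53.2467,143.9438" fill="none" stroke="#0000ff"/>
  <polyline points="59.9315,96.4687 93.8913,78.5400 177.8066,64.8300 220.5748,70.8247" fill="none" stroke="#008000"/>
  <polygon points="66.9083,72.6701 201.9758,72.6701 201.9758,90.0142 66.9083,90.0142" fill="none" stroke="#0000ff"/>
  <polyline points="53.1264,34.3637 166.5079,145.0587 188.3470,90.7989 173.0027,66.4191 184.7657,17.0857 97.9615,92.8012" fill="none" stroke="#008000"/>
</svg>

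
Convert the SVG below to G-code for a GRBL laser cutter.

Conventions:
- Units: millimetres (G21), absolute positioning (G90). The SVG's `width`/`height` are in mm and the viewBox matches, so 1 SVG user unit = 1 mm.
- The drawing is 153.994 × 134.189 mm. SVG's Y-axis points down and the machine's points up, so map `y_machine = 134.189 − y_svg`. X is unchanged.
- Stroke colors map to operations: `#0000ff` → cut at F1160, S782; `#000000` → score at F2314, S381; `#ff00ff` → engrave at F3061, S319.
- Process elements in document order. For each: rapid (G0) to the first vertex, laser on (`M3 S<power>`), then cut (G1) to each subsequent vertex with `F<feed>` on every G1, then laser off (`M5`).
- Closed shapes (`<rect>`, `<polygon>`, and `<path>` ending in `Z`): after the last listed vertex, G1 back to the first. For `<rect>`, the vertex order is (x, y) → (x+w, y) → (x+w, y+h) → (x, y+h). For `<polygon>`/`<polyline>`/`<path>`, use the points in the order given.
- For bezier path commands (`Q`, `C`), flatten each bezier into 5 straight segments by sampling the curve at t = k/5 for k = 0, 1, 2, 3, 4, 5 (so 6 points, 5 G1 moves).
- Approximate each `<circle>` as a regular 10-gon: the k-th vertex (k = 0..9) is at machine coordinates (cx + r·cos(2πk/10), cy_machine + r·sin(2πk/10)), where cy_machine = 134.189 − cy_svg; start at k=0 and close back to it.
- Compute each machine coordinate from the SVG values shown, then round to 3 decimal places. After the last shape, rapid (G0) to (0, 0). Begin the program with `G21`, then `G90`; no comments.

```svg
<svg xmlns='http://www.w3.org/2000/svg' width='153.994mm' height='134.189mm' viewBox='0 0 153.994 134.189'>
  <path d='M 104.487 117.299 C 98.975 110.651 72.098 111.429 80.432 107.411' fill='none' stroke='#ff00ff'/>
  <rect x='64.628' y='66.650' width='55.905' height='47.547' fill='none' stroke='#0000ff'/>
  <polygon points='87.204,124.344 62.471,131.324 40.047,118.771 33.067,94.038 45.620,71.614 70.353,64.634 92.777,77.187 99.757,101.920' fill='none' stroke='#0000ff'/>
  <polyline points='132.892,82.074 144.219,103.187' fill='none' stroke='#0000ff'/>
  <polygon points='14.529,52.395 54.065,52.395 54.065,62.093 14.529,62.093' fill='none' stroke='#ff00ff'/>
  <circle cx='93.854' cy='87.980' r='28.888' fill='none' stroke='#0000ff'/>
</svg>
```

Since the viewBox matches the mm dimensions, user units are millimetres directly. The only transform is the Y-flip y_m = 134.189 − y_svg.

Shape 1 is a cubic bezier drawn with `<path>`. Its stroke #ff00ff means engrave at S319, F3061. After flipping Y the toolpath is (104.487,16.890) → (99.069,20.085) → (91.238,22.085) → (83.712,23.476) → (79.204,24.845) → (80.432,26.778).

Shape 2 is a rectangle drawn with `<rect>`. Its stroke #0000ff means cut at S782, F1160. After flipping Y the toolpath is (64.628,67.539) → (120.533,67.539) → (120.533,19.992) → (64.628,19.992) → (64.628,67.539), returning to the start.

Shape 3 is a regular polygon drawn with `<polygon>`. Its stroke #0000ff means cut at S782, F1160. After flipping Y the toolpath is (87.204,9.845) → (62.471,2.865) → (40.047,15.418) → (33.067,40.151) → (45.620,62.575) → (70.353,69.555) → (92.777,57.002) → (99.757,32.269) → (87.204,9.845), returning to the start.

Shape 4 is a line segment drawn with `<polyline>`. Its stroke #0000ff means cut at S782, F1160. After flipping Y the toolpath is (132.892,52.115) → (144.219,31.002).

Shape 5 is a rectangle drawn with `<polygon>`. Its stroke #ff00ff means engrave at S319, F3061. After flipping Y the toolpath is (14.529,81.794) → (54.065,81.794) → (54.065,72.096) → (14.529,72.096) → (14.529,81.794), returning to the start.

Shape 6 is a circle drawn with `<circle>`. Its stroke #0000ff means cut at S782, F1160. After flipping Y the toolpath is (122.742,46.209) → (117.225,63.189) → (102.781,73.683) → (84.927,73.683) → (70.483,63.189) → (64.966,46.209) → (70.483,29.229) → (84.927,18.735) → (102.781,18.735) → (117.225,29.229) → (122.742,46.209), returning to the start.

G21
G90
G0 X104.487 Y16.890
M3 S319
G1 X99.069 Y20.085 F3061
G1 X91.238 Y22.085 F3061
G1 X83.712 Y23.476 F3061
G1 X79.204 Y24.845 F3061
G1 X80.432 Y26.778 F3061
M5
G0 X64.628 Y67.539
M3 S782
G1 X120.533 Y67.539 F1160
G1 X120.533 Y19.992 F1160
G1 X64.628 Y19.992 F1160
G1 X64.628 Y67.539 F1160
M5
G0 X87.204 Y9.845
M3 S782
G1 X62.471 Y2.865 F1160
G1 X40.047 Y15.418 F1160
G1 X33.067 Y40.151 F1160
G1 X45.620 Y62.575 F1160
G1 X70.353 Y69.555 F1160
G1 X92.777 Y57.002 F1160
G1 X99.757 Y32.269 F1160
G1 X87.204 Y9.845 F1160
M5
G0 X132.892 Y52.115
M3 S782
G1 X144.219 Y31.002 F1160
M5
G0 X14.529 Y81.794
M3 S319
G1 X54.065 Y81.794 F3061
G1 X54.065 Y72.096 F3061
G1 X14.529 Y72.096 F3061
G1 X14.529 Y81.794 F3061
M5
G0 X122.742 Y46.209
M3 S782
G1 X117.225 Y63.189 F1160
G1 X102.781 Y73.683 F1160
G1 X84.927 Y73.683 F1160
G1 X70.483 Y63.189 F1160
G1 X64.966 Y46.209 F1160
G1 X70.483 Y29.229 F1160
G1 X84.927 Y18.735 F1160
G1 X102.781 Y18.735 F1160
G1 X117.225 Y29.229 F1160
G1 X122.742 Y46.209 F1160
M5
G0 X0.000 Y0.000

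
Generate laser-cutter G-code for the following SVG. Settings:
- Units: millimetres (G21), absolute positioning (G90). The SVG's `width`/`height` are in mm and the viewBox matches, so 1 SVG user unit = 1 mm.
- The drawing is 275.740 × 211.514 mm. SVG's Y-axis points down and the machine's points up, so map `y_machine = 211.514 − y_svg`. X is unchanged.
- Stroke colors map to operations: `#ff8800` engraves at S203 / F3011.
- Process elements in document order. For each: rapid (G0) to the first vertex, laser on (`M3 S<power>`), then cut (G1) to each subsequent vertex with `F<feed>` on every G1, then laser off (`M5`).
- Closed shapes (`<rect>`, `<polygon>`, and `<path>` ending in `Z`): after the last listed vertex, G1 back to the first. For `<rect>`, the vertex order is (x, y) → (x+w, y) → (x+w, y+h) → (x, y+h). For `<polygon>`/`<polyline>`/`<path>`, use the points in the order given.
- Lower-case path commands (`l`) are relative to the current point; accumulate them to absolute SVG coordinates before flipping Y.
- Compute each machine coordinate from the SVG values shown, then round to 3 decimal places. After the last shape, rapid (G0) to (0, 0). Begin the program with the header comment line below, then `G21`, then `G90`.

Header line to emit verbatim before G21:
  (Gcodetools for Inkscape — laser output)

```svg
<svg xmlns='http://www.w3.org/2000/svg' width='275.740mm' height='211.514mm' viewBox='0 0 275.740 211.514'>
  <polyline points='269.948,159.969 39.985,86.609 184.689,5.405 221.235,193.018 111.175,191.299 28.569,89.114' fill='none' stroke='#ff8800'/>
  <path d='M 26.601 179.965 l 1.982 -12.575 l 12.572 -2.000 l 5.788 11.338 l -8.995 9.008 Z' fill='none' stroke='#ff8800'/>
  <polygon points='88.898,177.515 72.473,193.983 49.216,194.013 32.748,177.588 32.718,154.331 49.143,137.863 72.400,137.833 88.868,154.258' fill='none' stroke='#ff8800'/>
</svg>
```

1 u = 1 mm; y_m = 211.514 − y.

[1] `<polyline>` open polyline, #ff8800→engrave S203 F3011: (269.948,51.545) → (39.985,124.905) → (184.689,206.109) → (221.235,18.496) → (111.175,20.215) → (28.569,122.400)

[2] `<path>` regular polygon, #ff8800→engrave S203 F3011: (26.601,31.549) → (28.583,44.124) → (41.155,46.124) → (46.943,34.786) → (37.948,25.778) → (26.601,31.549) (closed)

[3] `<polygon>` regular polygon, #ff8800→engrave S203 F3011: (88.898,33.999) → (72.473,17.531) → (49.216,17.501) → (32.748,33.926) → (32.718,57.183) → (49.143,73.651) → (72.400,73.681) → (88.868,57.256) → (88.898,33.999) (closed)

(Gcodetools for Inkscape — laser output)
G21
G90
G0 X269.948 Y51.545
M3 S203
G1 X39.985 Y124.905 F3011
G1 X184.689 Y206.109 F3011
G1 X221.235 Y18.496 F3011
G1 X111.175 Y20.215 F3011
G1 X28.569 Y122.400 F3011
M5
G0 X26.601 Y31.549
M3 S203
G1 X28.583 Y44.124 F3011
G1 X41.155 Y46.124 F3011
G1 X46.943 Y34.786 F3011
G1 X37.948 Y25.778 F3011
G1 X26.601 Y31.549 F3011
M5
G0 X88.898 Y33.999
M3 S203
G1 X72.473 Y17.531 F3011
G1 X49.216 Y17.501 F3011
G1 X32.748 Y33.926 F3011
G1 X32.718 Y57.183 F3011
G1 X49.143 Y73.651 F3011
G1 X72.400 Y73.681 F3011
G1 X88.868 Y57.256 F3011
G1 X88.898 Y33.999 F3011
M5
G0 X0.000 Y0.000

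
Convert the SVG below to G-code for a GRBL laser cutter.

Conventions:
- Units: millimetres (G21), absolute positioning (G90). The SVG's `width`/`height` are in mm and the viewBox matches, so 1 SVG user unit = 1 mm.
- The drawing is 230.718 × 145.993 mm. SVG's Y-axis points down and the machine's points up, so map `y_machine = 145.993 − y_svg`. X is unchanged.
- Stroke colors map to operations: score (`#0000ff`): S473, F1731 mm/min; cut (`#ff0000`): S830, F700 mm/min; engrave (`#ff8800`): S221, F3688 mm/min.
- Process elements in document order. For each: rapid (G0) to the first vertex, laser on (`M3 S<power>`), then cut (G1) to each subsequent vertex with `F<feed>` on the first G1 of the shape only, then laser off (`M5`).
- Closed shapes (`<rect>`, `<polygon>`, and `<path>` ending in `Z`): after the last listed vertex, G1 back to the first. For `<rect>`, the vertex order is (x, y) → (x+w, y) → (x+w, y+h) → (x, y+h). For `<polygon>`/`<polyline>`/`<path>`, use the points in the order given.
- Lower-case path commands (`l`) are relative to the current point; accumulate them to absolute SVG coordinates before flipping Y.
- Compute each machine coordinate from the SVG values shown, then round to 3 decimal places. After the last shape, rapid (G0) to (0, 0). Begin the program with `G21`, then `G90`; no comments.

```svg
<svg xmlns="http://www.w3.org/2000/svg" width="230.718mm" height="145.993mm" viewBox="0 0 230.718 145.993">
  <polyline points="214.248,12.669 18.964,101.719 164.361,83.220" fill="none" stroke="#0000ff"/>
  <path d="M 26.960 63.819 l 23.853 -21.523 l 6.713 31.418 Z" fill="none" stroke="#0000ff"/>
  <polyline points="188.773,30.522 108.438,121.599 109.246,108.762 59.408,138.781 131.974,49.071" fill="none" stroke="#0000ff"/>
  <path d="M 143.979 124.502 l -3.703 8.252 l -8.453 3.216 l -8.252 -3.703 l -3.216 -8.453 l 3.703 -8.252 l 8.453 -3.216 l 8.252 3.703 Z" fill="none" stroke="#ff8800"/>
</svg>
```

G21
G90
G0 X214.248 Y133.324
M3 S473
G1 X18.964 Y44.274 F1731
G1 X164.361 Y62.773
M5
G0 X26.960 Y82.174
M3 S473
G1 X50.813 Y103.697 F1731
G1 X57.526 Y72.279
G1 X26.960 Y82.174
M5
G0 X188.773 Y115.471
M3 S473
G1 X108.438 Y24.394 F1731
G1 X109.246 Y37.231
G1 X59.408 Y7.212
G1 X131.974 Y96.922
M5
G0 X143.979 Y21.491
M3 S221
G1 X140.276 Y13.239 F3688
G1 X131.823 Y10.023
G1 X123.571 Y13.726
G1 X120.355 Y22.179
G1 X124.058 Y30.431
G1 X132.511 Y33.647
G1 X140.763 Y29.944
G1 X143.979 Y21.491
M5
G0 X0.000 Y0.000

1 u = 1 mm; y_m = 145.993 − y.

[1] `<polyline>` open polyline, #0000ff→score S473 F1731: (214.248,133.324) → (18.964,44.274) → (164.361,62.773)

[2] `<path>` regular polygon, #0000ff→score S473 F1731: (26.960,82.174) → (50.813,103.697) → (57.526,72.279) → (26.960,82.174) (closed)

[3] `<polyline>` open polyline, #0000ff→score S473 F1731: (188.773,115.471) → (108.438,24.394) → (109.246,37.231) → (59.408,7.212) → (131.974,96.922)

[4] `<path>` regular polygon, #ff8800→engrave S221 F3688: (143.979,21.491) → (140.276,13.239) → (131.823,10.023) → (123.571,13.726) → (120.355,22.179) → (124.058,30.431) → (132.511,33.647) → (140.763,29.944) → (143.979,21.491) (closed)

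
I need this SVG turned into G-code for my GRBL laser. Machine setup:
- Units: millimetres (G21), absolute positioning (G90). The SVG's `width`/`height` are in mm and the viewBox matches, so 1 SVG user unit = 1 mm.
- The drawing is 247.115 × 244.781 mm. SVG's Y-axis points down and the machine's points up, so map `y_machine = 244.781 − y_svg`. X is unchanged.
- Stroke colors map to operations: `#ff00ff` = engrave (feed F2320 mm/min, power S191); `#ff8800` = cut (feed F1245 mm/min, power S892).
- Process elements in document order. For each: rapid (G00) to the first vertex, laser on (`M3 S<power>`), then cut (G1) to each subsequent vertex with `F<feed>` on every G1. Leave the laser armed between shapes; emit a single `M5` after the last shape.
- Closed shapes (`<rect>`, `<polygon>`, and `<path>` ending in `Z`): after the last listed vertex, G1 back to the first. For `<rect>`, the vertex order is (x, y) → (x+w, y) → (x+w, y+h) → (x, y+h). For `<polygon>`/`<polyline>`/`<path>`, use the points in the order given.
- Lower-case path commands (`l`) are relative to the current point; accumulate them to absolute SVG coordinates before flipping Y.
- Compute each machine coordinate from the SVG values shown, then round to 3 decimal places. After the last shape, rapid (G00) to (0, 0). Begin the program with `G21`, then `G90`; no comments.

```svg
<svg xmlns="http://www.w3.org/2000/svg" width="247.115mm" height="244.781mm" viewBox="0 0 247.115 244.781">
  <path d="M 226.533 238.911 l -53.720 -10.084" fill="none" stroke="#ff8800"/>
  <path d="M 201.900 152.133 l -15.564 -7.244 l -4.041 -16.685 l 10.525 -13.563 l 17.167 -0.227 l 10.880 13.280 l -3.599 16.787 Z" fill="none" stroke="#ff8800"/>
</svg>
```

1 u = 1 mm; y_m = 244.781 − y.

[1] `<path>` line segment, #ff8800→cut S892 F1245: (226.533,5.870) → (172.813,15.954)

[2] `<path>` regular polygon, #ff8800→cut S892 F1245: (201.900,92.648) → (186.336,99.892) → (182.295,116.577) → (192.820,130.140) → (209.987,130.367) → (220.867,117.087) → (217.268,100.300) → (201.900,92.648) (closed)

G21
G90
G00 X226.533 Y5.870
M3 S892
G1 X172.813 Y15.954 F1245
G00 X201.900 Y92.648
M3 S892
G1 X186.336 Y99.892 F1245
G1 X182.295 Y116.577 F1245
G1 X192.820 Y130.140 F1245
G1 X209.987 Y130.367 F1245
G1 X220.867 Y117.087 F1245
G1 X217.268 Y100.300 F1245
G1 X201.900 Y92.648 F1245
M5
G00 X0.000 Y0.000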